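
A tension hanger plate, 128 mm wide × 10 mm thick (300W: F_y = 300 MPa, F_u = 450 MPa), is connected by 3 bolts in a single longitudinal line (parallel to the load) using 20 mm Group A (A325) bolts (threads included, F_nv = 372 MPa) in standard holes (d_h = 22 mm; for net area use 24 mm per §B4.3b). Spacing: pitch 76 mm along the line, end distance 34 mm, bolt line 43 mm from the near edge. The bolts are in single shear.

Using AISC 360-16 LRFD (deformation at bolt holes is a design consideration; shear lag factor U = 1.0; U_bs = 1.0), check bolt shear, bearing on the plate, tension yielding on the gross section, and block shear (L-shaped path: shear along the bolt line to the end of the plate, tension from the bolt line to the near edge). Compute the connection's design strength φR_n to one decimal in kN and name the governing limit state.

263.0 kN (bolt shear governs)

Bolt shear: A_b = π(20)²/4 = 314.16 mm². φR_n = 0.75 × 372 × 314.16 × 3 × 1 = 263.0 kN.
Bearing (10 mm plate, F_u = 450 MPa): end bolts L_c = 34 − 22/2 = 23, R_n = min(1.2×23×10×450, 2.4×20×10×450) = 124.2 kN/bolt; interior L_c = 76 − 22 = 54, R_n = 216 kN/bolt. φR_n = 0.75 × (1×124.2 + 2×216) = 417.2 kN.
Tension yield (gross): A_g = 128×10 = 1280 mm². φR_n = 0.90 × 300 × 1280 = 345.6 kN.
Block shear: shear path 1×[34+2×76] = 1×186 mm, A_gv = 1860, A_nv = 1×(186 − 2.5×24)×10 = 1260 mm²; tension to near edge: (43 − 0.5×24)×10 = 310 mm². R_n = min(0.6×450×1260, 0.6×300×1860) + 1.0×450×310 = min(340.2, 334.8) + 139.5 = 474.3 kN. φR_n = 0.75 × 474.3 = 355.7 kN.
Governing: min(263.0, 417.2, 345.6, 355.7) = 263.0 kN → bolt shear.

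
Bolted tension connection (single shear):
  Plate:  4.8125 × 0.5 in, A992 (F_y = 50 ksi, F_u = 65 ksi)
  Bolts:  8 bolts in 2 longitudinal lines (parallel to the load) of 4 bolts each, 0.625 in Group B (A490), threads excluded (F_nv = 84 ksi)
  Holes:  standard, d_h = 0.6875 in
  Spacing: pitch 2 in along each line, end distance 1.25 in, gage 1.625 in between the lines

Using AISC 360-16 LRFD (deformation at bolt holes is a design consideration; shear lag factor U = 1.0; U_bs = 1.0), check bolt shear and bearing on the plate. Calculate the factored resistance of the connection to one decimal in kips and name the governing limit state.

Bolt shear: A_b = π(0.625)²/4 = 0.3068 in². φR_n = 0.75 × 84 × 0.3068 × 8 × 1 = 154.6 kips.
Bearing (0.5 in plate, F_u = 65 ksi): end bolts L_c = 1.25 − 0.6875/2 = 0.90625, R_n = min(1.2×0.90625×0.5×65, 2.4×0.625×0.5×65) = 35.344 kips/bolt; interior L_c = 2 − 0.6875 = 1.3125, R_n = 48.75 kips/bolt. φR_n = 0.75 × (2×35.344 + 6×48.75) = 272.4 kips.
Governing: min(154.6, 272.4) = 154.6 kips → bolt shear.

154.6 kips (bolt shear governs)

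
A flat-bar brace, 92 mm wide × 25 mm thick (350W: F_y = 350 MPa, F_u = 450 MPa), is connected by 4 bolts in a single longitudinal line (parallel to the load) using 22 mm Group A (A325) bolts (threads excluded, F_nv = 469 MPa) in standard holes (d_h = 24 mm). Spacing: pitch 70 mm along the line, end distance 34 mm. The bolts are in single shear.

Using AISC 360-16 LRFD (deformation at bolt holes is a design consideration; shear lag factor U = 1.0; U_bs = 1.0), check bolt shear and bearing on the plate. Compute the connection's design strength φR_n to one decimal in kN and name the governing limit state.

534.8 kN (bolt shear governs)

Bolt shear: A_b = π(22)²/4 = 380.13 mm². φR_n = 0.75 × 469 × 380.13 × 4 × 1 = 534.8 kN.
Bearing (25 mm plate, F_u = 450 MPa): end bolts L_c = 34 − 24/2 = 22, R_n = min(1.2×22×25×450, 2.4×22×25×450) = 297 kN/bolt; interior L_c = 70 − 24 = 46, R_n = 594 kN/bolt. φR_n = 0.75 × (1×297 + 3×594) = 1559.3 kN.
Governing: min(534.8, 1559.3) = 534.8 kN → bolt shear.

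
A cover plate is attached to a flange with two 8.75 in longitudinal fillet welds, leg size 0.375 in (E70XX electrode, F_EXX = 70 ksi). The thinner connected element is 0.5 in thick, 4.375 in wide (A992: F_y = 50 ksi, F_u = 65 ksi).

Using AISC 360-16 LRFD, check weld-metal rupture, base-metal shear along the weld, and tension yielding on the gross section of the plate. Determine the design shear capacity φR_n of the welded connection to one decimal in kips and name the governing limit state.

Weld metal: throat = 0.707×0.375 = 0.26513 in, L = 2×8.75 = 17.5 in. φR_n = 0.75 × 0.6 × 70 × 0.26513 × 17.5 = 146.2 kips.
Base metal shear (0.5 in plate): yield φR_n = 1.0×0.6×50×0.5×17.5 = 262.5 kips; rupture φR_n = 0.75×0.6×65×0.5×17.5 = 255.9 kips; take 255.9 kips (rupture).
Tension yield (gross): A_g = 4.375×0.5 = 2.1875 in². φR_n = 0.90 × 50 × 2.1875 = 98.4 kips.
Governing: min(146.2, 255.9, 98.4) = 98.4 kips → gross-section yield.

98.4 kips (gross-section yield governs)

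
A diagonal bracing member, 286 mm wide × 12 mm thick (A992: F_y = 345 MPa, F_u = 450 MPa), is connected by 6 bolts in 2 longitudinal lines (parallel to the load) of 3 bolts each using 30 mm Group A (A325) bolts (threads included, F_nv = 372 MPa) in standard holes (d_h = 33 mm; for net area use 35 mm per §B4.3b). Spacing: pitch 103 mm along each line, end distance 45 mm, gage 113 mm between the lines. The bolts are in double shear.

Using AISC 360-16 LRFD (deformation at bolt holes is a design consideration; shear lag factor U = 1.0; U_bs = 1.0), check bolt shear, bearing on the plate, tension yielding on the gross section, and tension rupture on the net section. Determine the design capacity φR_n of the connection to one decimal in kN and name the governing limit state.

874.8 kN (net-section rupture governs)

Bolt shear: A_b = π(30)²/4 = 706.86 mm². φR_n = 0.75 × 372 × 706.86 × 6 × 2 = 2366.6 kN.
Bearing (12 mm plate, F_u = 450 MPa): end bolts L_c = 45 − 33/2 = 28.5, R_n = min(1.2×28.5×12×450, 2.4×30×12×450) = 184.68 kN/bolt; interior L_c = 103 − 33 = 70, R_n = 388.8 kN/bolt. φR_n = 0.75 × (2×184.68 + 4×388.8) = 1443.4 kN.
Tension yield (gross): A_g = 286×12 = 3432 mm². φR_n = 0.90 × 345 × 3432 = 1065.6 kN.
Tension rupture (net): A_n = (286 − 2×35)×12 = 2592 mm² (U = 1.0, A_e = A_n). φR_n = 0.75 × 450 × 2592 = 874.8 kN.
Governing: min(2366.6, 1443.4, 1065.6, 874.8) = 874.8 kN → net-section rupture.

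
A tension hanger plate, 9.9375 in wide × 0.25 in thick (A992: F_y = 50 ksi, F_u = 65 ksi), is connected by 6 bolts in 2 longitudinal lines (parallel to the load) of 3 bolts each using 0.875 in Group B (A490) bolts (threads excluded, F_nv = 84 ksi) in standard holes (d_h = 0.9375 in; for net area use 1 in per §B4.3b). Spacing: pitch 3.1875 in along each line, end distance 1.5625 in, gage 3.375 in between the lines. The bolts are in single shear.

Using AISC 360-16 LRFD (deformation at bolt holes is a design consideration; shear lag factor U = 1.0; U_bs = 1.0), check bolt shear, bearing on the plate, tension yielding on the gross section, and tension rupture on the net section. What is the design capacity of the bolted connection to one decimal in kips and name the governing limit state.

96.7 kips (net-section rupture governs)

Bolt shear: A_b = π(0.875)²/4 = 0.60132 in². φR_n = 0.75 × 84 × 0.60132 × 6 × 1 = 227.3 kips.
Bearing (0.25 in plate, F_u = 65 ksi): end bolts L_c = 1.5625 − 0.9375/2 = 1.09375, R_n = min(1.2×1.09375×0.25×65, 2.4×0.875×0.25×65) = 21.328 kips/bolt; interior L_c = 3.1875 − 0.9375 = 2.25, R_n = 34.125 kips/bolt. φR_n = 0.75 × (2×21.328 + 4×34.125) = 134.4 kips.
Tension yield (gross): A_g = 9.9375×0.25 = 2.4844 in². φR_n = 0.90 × 50 × 2.4844 = 111.8 kips.
Tension rupture (net): A_n = (9.9375 − 2×1)×0.25 = 1.9844 in² (U = 1.0, A_e = A_n). φR_n = 0.75 × 65 × 1.9844 = 96.7 kips.
Governing: min(227.3, 134.4, 111.8, 96.7) = 96.7 kips → net-section rupture.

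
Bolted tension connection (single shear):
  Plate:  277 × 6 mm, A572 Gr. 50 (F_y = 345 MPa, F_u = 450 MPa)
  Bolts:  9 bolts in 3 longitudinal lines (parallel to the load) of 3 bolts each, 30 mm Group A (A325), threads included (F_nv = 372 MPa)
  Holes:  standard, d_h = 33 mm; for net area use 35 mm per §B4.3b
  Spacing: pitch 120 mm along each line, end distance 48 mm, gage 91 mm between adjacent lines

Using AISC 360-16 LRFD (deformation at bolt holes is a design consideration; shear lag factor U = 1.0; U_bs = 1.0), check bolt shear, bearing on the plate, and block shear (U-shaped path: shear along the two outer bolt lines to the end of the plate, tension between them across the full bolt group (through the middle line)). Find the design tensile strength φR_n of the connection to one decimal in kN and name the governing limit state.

Bolt shear: A_b = π(30)²/4 = 706.86 mm². φR_n = 0.75 × 372 × 706.86 × 9 × 1 = 1774.9 kN.
Bearing (6 mm plate, F_u = 450 MPa): end bolts L_c = 48 − 33/2 = 31.5, R_n = min(1.2×31.5×6×450, 2.4×30×6×450) = 102.06 kN/bolt; interior L_c = 120 − 33 = 87, R_n = 194.4 kN/bolt. φR_n = 0.75 × (3×102.06 + 6×194.4) = 1104.4 kN.
Block shear: shear path 2×[48+2×120] = 2×288 mm, A_gv = 3456, A_nv = 2×(288 − 2.5×35)×6 = 2406 mm²; tension across gage: (182 − 2×35)×6 = 672 mm². R_n = min(0.6×450×2406, 0.6×345×3456) + 1.0×450×672 = min(649.62, 715.39) + 302.4 = 952.02 kN. φR_n = 0.75 × 952.02 = 714.0 kN.
Governing: min(1774.9, 1104.4, 714.0) = 714.0 kN → block shear.

714.0 kN (block shear governs)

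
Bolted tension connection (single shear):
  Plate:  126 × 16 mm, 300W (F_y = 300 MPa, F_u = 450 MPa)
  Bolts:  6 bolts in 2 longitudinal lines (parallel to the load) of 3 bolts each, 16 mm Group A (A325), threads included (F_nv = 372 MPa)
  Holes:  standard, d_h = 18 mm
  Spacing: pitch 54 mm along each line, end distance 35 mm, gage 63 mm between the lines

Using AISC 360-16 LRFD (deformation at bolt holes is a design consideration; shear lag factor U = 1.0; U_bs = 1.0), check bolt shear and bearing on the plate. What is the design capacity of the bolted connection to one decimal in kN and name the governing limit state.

Bolt shear: A_b = π(16)²/4 = 201.06 mm². φR_n = 0.75 × 372 × 201.06 × 6 × 1 = 336.6 kN.
Bearing (16 mm plate, F_u = 450 MPa): end bolts L_c = 35 − 18/2 = 26, R_n = min(1.2×26×16×450, 2.4×16×16×450) = 224.64 kN/bolt; interior L_c = 54 − 18 = 36, R_n = 276.48 kN/bolt. φR_n = 0.75 × (2×224.64 + 4×276.48) = 1166.4 kN.
Governing: min(336.6, 1166.4) = 336.6 kN → bolt shear.

336.6 kN (bolt shear governs)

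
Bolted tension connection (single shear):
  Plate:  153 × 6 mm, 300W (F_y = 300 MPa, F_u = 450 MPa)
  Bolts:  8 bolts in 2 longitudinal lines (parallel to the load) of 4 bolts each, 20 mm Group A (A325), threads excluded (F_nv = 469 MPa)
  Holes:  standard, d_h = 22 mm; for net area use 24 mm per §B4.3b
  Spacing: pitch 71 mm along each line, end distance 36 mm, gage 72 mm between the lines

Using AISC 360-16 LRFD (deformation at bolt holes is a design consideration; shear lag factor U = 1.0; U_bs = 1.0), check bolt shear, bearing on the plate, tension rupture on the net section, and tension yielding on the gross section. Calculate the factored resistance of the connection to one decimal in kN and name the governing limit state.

212.6 kN (net-section rupture governs)

Bolt shear: A_b = π(20)²/4 = 314.16 mm². φR_n = 0.75 × 469 × 314.16 × 8 × 1 = 884.0 kN.
Bearing (6 mm plate, F_u = 450 MPa): end bolts L_c = 36 − 22/2 = 25, R_n = min(1.2×25×6×450, 2.4×20×6×450) = 81 kN/bolt; interior L_c = 71 − 22 = 49, R_n = 129.6 kN/bolt. φR_n = 0.75 × (2×81 + 6×129.6) = 704.7 kN.
Tension rupture (net): A_n = (153 − 2×24)×6 = 630 mm² (U = 1.0, A_e = A_n). φR_n = 0.75 × 450 × 630 = 212.6 kN.
Tension yield (gross): A_g = 153×6 = 918 mm². φR_n = 0.90 × 300 × 918 = 247.9 kN.
Governing: min(884.0, 704.7, 212.6, 247.9) = 212.6 kN → net-section rupture.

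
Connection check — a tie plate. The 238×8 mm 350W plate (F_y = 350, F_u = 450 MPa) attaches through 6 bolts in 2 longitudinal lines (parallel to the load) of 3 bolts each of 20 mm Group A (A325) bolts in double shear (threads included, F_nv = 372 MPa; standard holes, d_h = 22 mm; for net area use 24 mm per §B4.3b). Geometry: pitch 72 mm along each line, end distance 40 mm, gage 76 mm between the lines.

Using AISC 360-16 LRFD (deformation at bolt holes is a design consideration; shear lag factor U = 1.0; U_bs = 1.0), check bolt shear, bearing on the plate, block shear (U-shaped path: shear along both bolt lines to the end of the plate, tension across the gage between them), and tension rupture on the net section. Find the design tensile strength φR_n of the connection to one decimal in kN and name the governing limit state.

Bolt shear: A_b = π(20)²/4 = 314.16 mm². φR_n = 0.75 × 372 × 314.16 × 6 × 2 = 1051.8 kN.
Bearing (8 mm plate, F_u = 450 MPa): end bolts L_c = 40 − 22/2 = 29, R_n = min(1.2×29×8×450, 2.4×20×8×450) = 125.28 kN/bolt; interior L_c = 72 − 22 = 50, R_n = 172.8 kN/bolt. φR_n = 0.75 × (2×125.28 + 4×172.8) = 706.3 kN.
Block shear: shear path 2×[40+2×72] = 2×184 mm, A_gv = 2944, A_nv = 2×(184 − 2.5×24)×8 = 1984 mm²; tension across gage: (76 − 1×24)×8 = 416 mm². R_n = min(0.6×450×1984, 0.6×350×2944) + 1.0×450×416 = min(535.68, 618.24) + 187.2 = 722.88 kN. φR_n = 0.75 × 722.88 = 542.2 kN.
Tension rupture (net): A_n = (238 − 2×24)×8 = 1520 mm² (U = 1.0, A_e = A_n). φR_n = 0.75 × 450 × 1520 = 513.0 kN.
Governing: min(1051.8, 706.3, 542.2, 513.0) = 513.0 kN → net-section rupture.

513.0 kN (net-section rupture governs)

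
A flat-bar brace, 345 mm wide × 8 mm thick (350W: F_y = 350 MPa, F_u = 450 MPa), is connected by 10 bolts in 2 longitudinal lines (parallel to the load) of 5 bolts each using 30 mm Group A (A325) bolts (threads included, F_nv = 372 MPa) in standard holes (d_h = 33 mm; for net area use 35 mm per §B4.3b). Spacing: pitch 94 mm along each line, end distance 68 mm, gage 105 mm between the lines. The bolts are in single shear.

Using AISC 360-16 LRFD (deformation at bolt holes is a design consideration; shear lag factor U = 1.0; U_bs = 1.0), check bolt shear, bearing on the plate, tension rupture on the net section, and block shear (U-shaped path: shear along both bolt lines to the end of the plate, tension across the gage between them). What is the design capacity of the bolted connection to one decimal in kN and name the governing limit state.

742.5 kN (net-section rupture governs)

Bolt shear: A_b = π(30)²/4 = 706.86 mm². φR_n = 0.75 × 372 × 706.86 × 10 × 1 = 1972.1 kN.
Bearing (8 mm plate, F_u = 450 MPa): end bolts L_c = 68 − 33/2 = 51.5, R_n = min(1.2×51.5×8×450, 2.4×30×8×450) = 222.48 kN/bolt; interior L_c = 94 − 33 = 61, R_n = 259.2 kN/bolt. φR_n = 0.75 × (2×222.48 + 8×259.2) = 1888.9 kN.
Tension rupture (net): A_n = (345 − 2×35)×8 = 2200 mm² (U = 1.0, A_e = A_n). φR_n = 0.75 × 450 × 2200 = 742.5 kN.
Block shear: shear path 2×[68+4×94] = 2×444 mm, A_gv = 7104, A_nv = 2×(444 − 4.5×35)×8 = 4584 mm²; tension across gage: (105 − 1×35)×8 = 560 mm². R_n = min(0.6×450×4584, 0.6×350×7104) + 1.0×450×560 = min(1237.7, 1491.8) + 252 = 1489.7 kN. φR_n = 0.75 × 1489.7 = 1117.3 kN.
Governing: min(1972.1, 1888.9, 742.5, 1117.3) = 742.5 kN → net-section rupture.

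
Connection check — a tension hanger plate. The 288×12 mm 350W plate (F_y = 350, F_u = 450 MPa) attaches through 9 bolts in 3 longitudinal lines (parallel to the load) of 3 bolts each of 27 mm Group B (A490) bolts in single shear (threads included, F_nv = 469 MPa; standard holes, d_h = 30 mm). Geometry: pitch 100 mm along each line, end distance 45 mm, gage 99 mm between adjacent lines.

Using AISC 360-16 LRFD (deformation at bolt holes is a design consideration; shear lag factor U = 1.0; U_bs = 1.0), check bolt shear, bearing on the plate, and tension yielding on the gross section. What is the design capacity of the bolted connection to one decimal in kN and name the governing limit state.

1088.6 kN (gross-section yield governs)

Bolt shear: A_b = π(27)²/4 = 572.56 mm². φR_n = 0.75 × 469 × 572.56 × 9 × 1 = 1812.6 kN.
Bearing (12 mm plate, F_u = 450 MPa): end bolts L_c = 45 − 30/2 = 30, R_n = min(1.2×30×12×450, 2.4×27×12×450) = 194.4 kN/bolt; interior L_c = 100 − 30 = 70, R_n = 349.92 kN/bolt. φR_n = 0.75 × (3×194.4 + 6×349.92) = 2012.0 kN.
Tension yield (gross): A_g = 288×12 = 3456 mm². φR_n = 0.90 × 350 × 3456 = 1088.6 kN.
Governing: min(1812.6, 2012.0, 1088.6) = 1088.6 kN → gross-section yield.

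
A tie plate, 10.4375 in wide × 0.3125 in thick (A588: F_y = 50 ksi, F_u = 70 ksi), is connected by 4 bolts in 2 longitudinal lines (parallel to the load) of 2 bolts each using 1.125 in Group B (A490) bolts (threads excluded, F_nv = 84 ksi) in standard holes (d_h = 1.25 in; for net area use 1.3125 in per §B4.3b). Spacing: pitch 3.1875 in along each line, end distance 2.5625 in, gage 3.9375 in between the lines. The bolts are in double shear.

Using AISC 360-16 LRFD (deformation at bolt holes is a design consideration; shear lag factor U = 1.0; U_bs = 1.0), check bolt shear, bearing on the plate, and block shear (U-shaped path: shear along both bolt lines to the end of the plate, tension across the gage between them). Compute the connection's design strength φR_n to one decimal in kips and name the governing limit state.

Bolt shear: A_b = π(1.125)²/4 = 0.99402 in². φR_n = 0.75 × 84 × 0.99402 × 4 × 2 = 501.0 kips.
Bearing (0.3125 in plate, F_u = 70 ksi): end bolts L_c = 2.5625 − 1.25/2 = 1.9375, R_n = min(1.2×1.9375×0.3125×70, 2.4×1.125×0.3125×70) = 50.859 kips/bolt; interior L_c = 3.1875 − 1.25 = 1.9375, R_n = 50.859 kips/bolt. φR_n = 0.75 × (2×50.859 + 2×50.859) = 152.6 kips.
Block shear: shear path 2×[2.5625+1×3.1875] = 2×5.75 in, A_gv = 3.5938, A_nv = 2×(5.75 − 1.5×1.3125)×0.3125 = 2.3633 in²; tension across gage: (3.9375 − 1×1.3125)×0.3125 = 0.82031 in². R_n = min(0.6×70×2.3633, 0.6×50×3.5938) + 1.0×70×0.82031 = min(99.259, 107.81) + 57.422 = 156.68 kips. φR_n = 0.75 × 156.68 = 117.5 kips.
Governing: min(501.0, 152.6, 117.5) = 117.5 kips → block shear.

117.5 kips (block shear governs)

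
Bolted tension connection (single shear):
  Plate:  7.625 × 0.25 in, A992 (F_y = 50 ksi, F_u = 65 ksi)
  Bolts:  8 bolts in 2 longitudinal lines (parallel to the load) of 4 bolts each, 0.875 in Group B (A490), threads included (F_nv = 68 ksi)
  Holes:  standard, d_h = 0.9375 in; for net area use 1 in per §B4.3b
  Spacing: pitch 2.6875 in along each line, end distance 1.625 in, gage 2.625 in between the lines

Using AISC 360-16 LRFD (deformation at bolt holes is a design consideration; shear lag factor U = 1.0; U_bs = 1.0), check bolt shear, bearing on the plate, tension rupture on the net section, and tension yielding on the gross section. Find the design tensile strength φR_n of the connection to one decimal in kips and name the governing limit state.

68.6 kips (net-section rupture governs)

Bolt shear: A_b = π(0.875)²/4 = 0.60132 in². φR_n = 0.75 × 68 × 0.60132 × 8 × 1 = 245.3 kips.
Bearing (0.25 in plate, F_u = 65 ksi): end bolts L_c = 1.625 − 0.9375/2 = 1.15625, R_n = min(1.2×1.15625×0.25×65, 2.4×0.875×0.25×65) = 22.547 kips/bolt; interior L_c = 2.6875 − 0.9375 = 1.75, R_n = 34.125 kips/bolt. φR_n = 0.75 × (2×22.547 + 6×34.125) = 187.4 kips.
Tension rupture (net): A_n = (7.625 − 2×1)×0.25 = 1.4063 in² (U = 1.0, A_e = A_n). φR_n = 0.75 × 65 × 1.4063 = 68.6 kips.
Tension yield (gross): A_g = 7.625×0.25 = 1.9063 in². φR_n = 0.90 × 50 × 1.9063 = 85.8 kips.
Governing: min(245.3, 187.4, 68.6, 85.8) = 68.6 kips → net-section rupture.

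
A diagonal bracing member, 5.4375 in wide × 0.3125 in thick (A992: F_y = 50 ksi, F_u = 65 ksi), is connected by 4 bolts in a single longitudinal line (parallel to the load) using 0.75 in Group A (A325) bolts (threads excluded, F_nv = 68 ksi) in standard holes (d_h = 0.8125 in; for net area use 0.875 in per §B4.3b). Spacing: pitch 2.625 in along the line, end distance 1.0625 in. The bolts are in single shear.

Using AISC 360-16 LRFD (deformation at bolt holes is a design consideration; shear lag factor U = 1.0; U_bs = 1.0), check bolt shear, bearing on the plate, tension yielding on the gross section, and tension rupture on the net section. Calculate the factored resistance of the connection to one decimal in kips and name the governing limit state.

69.5 kips (net-section rupture governs)

Bolt shear: A_b = π(0.75)²/4 = 0.44179 in². φR_n = 0.75 × 68 × 0.44179 × 4 × 1 = 90.1 kips.
Bearing (0.3125 in plate, F_u = 65 ksi): end bolts L_c = 1.0625 − 0.8125/2 = 0.65625, R_n = min(1.2×0.65625×0.3125×65, 2.4×0.75×0.3125×65) = 15.996 kips/bolt; interior L_c = 2.625 − 0.8125 = 1.8125, R_n = 36.563 kips/bolt. φR_n = 0.75 × (1×15.996 + 3×36.563) = 94.3 kips.
Tension yield (gross): A_g = 5.4375×0.3125 = 1.6992 in². φR_n = 0.90 × 50 × 1.6992 = 76.5 kips.
Tension rupture (net): A_n = (5.4375 − 1×0.875)×0.3125 = 1.4258 in² (U = 1.0, A_e = A_n). φR_n = 0.75 × 65 × 1.4258 = 69.5 kips.
Governing: min(90.1, 94.3, 76.5, 69.5) = 69.5 kips → net-section rupture.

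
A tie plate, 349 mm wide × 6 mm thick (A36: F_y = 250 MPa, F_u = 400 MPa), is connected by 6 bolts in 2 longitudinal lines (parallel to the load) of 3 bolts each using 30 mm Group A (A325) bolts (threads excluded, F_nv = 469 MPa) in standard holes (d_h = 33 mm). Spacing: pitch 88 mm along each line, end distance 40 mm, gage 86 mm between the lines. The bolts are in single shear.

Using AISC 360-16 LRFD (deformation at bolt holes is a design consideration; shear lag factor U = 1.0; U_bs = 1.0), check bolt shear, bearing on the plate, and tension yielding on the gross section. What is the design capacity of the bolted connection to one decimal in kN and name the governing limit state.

471.2 kN (gross-section yield governs)

Bolt shear: A_b = π(30)²/4 = 706.86 mm². φR_n = 0.75 × 469 × 706.86 × 6 × 1 = 1491.8 kN.
Bearing (6 mm plate, F_u = 400 MPa): end bolts L_c = 40 − 33/2 = 23.5, R_n = min(1.2×23.5×6×400, 2.4×30×6×400) = 67.68 kN/bolt; interior L_c = 88 − 33 = 55, R_n = 158.4 kN/bolt. φR_n = 0.75 × (2×67.68 + 4×158.4) = 576.7 kN.
Tension yield (gross): A_g = 349×6 = 2094 mm². φR_n = 0.90 × 250 × 2094 = 471.2 kN.
Governing: min(1491.8, 576.7, 471.2) = 471.2 kN → gross-section yield.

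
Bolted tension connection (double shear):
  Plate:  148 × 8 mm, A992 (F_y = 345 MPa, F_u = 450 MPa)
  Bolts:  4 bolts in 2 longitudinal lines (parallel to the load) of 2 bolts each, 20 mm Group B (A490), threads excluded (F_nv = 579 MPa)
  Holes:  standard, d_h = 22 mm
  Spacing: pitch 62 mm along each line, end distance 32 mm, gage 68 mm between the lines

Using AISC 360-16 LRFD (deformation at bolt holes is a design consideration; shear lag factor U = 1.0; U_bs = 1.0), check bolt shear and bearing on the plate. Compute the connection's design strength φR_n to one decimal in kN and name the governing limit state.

395.3 kN (bearing governs)

Bolt shear: A_b = π(20)²/4 = 314.16 mm². φR_n = 0.75 × 579 × 314.16 × 4 × 2 = 1091.4 kN.
Bearing (8 mm plate, F_u = 450 MPa): end bolts L_c = 32 − 22/2 = 21, R_n = min(1.2×21×8×450, 2.4×20×8×450) = 90.72 kN/bolt; interior L_c = 62 − 22 = 40, R_n = 172.8 kN/bolt. φR_n = 0.75 × (2×90.72 + 2×172.8) = 395.3 kN.
Governing: min(1091.4, 395.3) = 395.3 kN → bearing.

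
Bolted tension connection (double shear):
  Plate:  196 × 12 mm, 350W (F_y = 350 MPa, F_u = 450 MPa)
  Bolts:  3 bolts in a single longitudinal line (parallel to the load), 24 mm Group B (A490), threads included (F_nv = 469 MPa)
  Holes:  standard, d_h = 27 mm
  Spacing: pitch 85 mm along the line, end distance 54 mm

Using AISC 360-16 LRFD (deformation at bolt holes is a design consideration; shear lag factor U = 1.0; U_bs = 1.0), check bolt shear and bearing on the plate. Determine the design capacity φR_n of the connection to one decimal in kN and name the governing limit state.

663.4 kN (bearing governs)

Bolt shear: A_b = π(24)²/4 = 452.39 mm². φR_n = 0.75 × 469 × 452.39 × 3 × 2 = 954.8 kN.
Bearing (12 mm plate, F_u = 450 MPa): end bolts L_c = 54 − 27/2 = 40.5, R_n = min(1.2×40.5×12×450, 2.4×24×12×450) = 262.44 kN/bolt; interior L_c = 85 − 27 = 58, R_n = 311.04 kN/bolt. φR_n = 0.75 × (1×262.44 + 2×311.04) = 663.4 kN.
Governing: min(954.8, 663.4) = 663.4 kN → bearing.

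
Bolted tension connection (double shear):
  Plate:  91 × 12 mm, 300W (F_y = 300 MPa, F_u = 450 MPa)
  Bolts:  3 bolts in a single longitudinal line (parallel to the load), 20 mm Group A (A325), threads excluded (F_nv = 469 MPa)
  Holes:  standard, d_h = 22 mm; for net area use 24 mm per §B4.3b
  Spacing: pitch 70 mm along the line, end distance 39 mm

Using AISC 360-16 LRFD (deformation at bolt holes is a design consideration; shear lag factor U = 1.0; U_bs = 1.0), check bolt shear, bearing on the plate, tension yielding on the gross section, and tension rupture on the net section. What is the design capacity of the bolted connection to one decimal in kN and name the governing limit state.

Bolt shear: A_b = π(20)²/4 = 314.16 mm². φR_n = 0.75 × 469 × 314.16 × 3 × 2 = 663.0 kN.
Bearing (12 mm plate, F_u = 450 MPa): end bolts L_c = 39 − 22/2 = 28, R_n = min(1.2×28×12×450, 2.4×20×12×450) = 181.44 kN/bolt; interior L_c = 70 − 22 = 48, R_n = 259.2 kN/bolt. φR_n = 0.75 × (1×181.44 + 2×259.2) = 524.9 kN.
Tension yield (gross): A_g = 91×12 = 1092 mm². φR_n = 0.90 × 300 × 1092 = 294.8 kN.
Tension rupture (net): A_n = (91 − 1×24)×12 = 804 mm² (U = 1.0, A_e = A_n). φR_n = 0.75 × 450 × 804 = 271.4 kN.
Governing: min(663.0, 524.9, 294.8, 271.4) = 271.4 kN → net-section rupture.

271.4 kN (net-section rupture governs)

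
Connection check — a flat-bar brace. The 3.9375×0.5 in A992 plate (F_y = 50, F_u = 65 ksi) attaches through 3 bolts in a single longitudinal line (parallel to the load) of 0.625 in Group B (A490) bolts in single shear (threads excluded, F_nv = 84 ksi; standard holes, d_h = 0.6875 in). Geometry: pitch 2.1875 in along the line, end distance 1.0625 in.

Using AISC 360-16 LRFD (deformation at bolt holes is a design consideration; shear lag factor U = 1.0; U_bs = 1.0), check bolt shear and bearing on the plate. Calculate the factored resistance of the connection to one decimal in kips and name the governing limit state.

Bolt shear: A_b = π(0.625)²/4 = 0.3068 in². φR_n = 0.75 × 84 × 0.3068 × 3 × 1 = 58.0 kips.
Bearing (0.5 in plate, F_u = 65 ksi): end bolts L_c = 1.0625 − 0.6875/2 = 0.71875, R_n = min(1.2×0.71875×0.5×65, 2.4×0.625×0.5×65) = 28.031 kips/bolt; interior L_c = 2.1875 − 0.6875 = 1.5, R_n = 48.75 kips/bolt. φR_n = 0.75 × (1×28.031 + 2×48.75) = 94.1 kips.
Governing: min(58.0, 94.1) = 58.0 kips → bolt shear.

58.0 kips (bolt shear governs)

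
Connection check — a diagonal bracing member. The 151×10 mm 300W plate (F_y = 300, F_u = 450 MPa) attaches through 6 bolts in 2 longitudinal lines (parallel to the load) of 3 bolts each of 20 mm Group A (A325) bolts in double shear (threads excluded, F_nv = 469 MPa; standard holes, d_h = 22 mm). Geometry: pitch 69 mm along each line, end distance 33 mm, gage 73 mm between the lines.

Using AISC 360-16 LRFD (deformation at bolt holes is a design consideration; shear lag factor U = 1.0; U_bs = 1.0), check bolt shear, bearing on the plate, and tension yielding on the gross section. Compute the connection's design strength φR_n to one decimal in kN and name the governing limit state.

Bolt shear: A_b = π(20)²/4 = 314.16 mm². φR_n = 0.75 × 469 × 314.16 × 6 × 2 = 1326.1 kN.
Bearing (10 mm plate, F_u = 450 MPa): end bolts L_c = 33 − 22/2 = 22, R_n = min(1.2×22×10×450, 2.4×20×10×450) = 118.8 kN/bolt; interior L_c = 69 − 22 = 47, R_n = 216 kN/bolt. φR_n = 0.75 × (2×118.8 + 4×216) = 826.2 kN.
Tension yield (gross): A_g = 151×10 = 1510 mm². φR_n = 0.90 × 300 × 1510 = 407.7 kN.
Governing: min(1326.1, 826.2, 407.7) = 407.7 kN → gross-section yield.

407.7 kN (gross-section yield governs)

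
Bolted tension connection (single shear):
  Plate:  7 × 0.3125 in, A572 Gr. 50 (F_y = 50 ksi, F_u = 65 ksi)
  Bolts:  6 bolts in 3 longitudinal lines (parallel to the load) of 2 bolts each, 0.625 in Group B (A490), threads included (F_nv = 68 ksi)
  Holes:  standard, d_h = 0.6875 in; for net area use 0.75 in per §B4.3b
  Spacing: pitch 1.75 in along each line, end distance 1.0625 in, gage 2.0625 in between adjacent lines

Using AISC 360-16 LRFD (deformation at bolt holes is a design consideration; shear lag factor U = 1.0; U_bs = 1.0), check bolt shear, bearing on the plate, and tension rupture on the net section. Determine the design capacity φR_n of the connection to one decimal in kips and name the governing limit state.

Bolt shear: A_b = π(0.625)²/4 = 0.3068 in². φR_n = 0.75 × 68 × 0.3068 × 6 × 1 = 93.9 kips.
Bearing (0.3125 in plate, F_u = 65 ksi): end bolts L_c = 1.0625 − 0.6875/2 = 0.71875, R_n = min(1.2×0.71875×0.3125×65, 2.4×0.625×0.3125×65) = 17.52 kips/bolt; interior L_c = 1.75 − 0.6875 = 1.0625, R_n = 25.898 kips/bolt. φR_n = 0.75 × (3×17.52 + 3×25.898) = 97.7 kips.
Tension rupture (net): A_n = (7 − 3×0.75)×0.3125 = 1.4844 in² (U = 1.0, A_e = A_n). φR_n = 0.75 × 65 × 1.4844 = 72.4 kips.
Governing: min(93.9, 97.7, 72.4) = 72.4 kips → net-section rupture.

72.4 kips (net-section rupture governs)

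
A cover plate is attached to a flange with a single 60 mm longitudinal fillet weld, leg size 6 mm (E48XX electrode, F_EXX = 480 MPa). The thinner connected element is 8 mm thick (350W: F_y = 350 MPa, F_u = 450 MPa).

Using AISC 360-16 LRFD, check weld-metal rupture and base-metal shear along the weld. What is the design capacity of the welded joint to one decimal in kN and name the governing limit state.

55.0 kN (weld metal governs)

Weld metal: throat = 0.707×6 = 4.242 mm, L = 60 mm. φR_n = 0.75 × 0.6 × 480 × 4.242 × 60 = 55.0 kN.
Base metal shear (8 mm plate): yield φR_n = 1.0×0.6×350×8×60 = 100.8 kN; rupture φR_n = 0.75×0.6×450×8×60 = 97.2 kN; take 97.2 kN (rupture).
Governing: min(55.0, 97.2) = 55.0 kN → weld metal.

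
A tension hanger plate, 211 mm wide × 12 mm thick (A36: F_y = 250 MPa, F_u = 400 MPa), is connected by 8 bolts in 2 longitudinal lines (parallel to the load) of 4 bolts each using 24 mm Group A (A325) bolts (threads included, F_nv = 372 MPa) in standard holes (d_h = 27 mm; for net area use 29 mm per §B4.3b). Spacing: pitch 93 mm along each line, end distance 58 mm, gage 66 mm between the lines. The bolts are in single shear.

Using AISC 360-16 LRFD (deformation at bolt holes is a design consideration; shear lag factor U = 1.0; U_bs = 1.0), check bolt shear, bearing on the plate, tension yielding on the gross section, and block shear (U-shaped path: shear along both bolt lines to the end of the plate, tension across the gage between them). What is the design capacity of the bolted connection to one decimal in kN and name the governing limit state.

569.7 kN (gross-section yield governs)

Bolt shear: A_b = π(24)²/4 = 452.39 mm². φR_n = 0.75 × 372 × 452.39 × 8 × 1 = 1009.7 kN.
Bearing (12 mm plate, F_u = 400 MPa): end bolts L_c = 58 − 27/2 = 44.5, R_n = min(1.2×44.5×12×400, 2.4×24×12×400) = 256.32 kN/bolt; interior L_c = 93 − 27 = 66, R_n = 276.48 kN/bolt. φR_n = 0.75 × (2×256.32 + 6×276.48) = 1628.6 kN.
Tension yield (gross): A_g = 211×12 = 2532 mm². φR_n = 0.90 × 250 × 2532 = 569.7 kN.
Block shear: shear path 2×[58+3×93] = 2×337 mm, A_gv = 8088, A_nv = 2×(337 − 3.5×29)×12 = 5652 mm²; tension across gage: (66 − 1×29)×12 = 444 mm². R_n = min(0.6×400×5652, 0.6×250×8088) + 1.0×400×444 = min(1356.5, 1213.2) + 177.6 = 1390.8 kN. φR_n = 0.75 × 1390.8 = 1043.1 kN.
Governing: min(1009.7, 1628.6, 569.7, 1043.1) = 569.7 kN → gross-section yield.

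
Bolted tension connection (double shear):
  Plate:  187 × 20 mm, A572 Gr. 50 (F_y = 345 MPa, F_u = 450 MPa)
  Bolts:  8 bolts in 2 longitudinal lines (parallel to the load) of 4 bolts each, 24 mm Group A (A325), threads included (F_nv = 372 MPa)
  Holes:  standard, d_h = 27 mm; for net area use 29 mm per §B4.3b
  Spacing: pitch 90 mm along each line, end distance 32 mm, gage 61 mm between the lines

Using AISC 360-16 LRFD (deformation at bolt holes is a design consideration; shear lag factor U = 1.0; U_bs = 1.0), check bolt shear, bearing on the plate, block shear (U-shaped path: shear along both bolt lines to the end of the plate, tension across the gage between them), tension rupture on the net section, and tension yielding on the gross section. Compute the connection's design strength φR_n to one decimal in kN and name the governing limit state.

870.8 kN (net-section rupture governs)

Bolt shear: A_b = π(24)²/4 = 452.39 mm². φR_n = 0.75 × 372 × 452.39 × 8 × 2 = 2019.5 kN.
Bearing (20 mm plate, F_u = 450 MPa): end bolts L_c = 32 − 27/2 = 18.5, R_n = min(1.2×18.5×20×450, 2.4×24×20×450) = 199.8 kN/bolt; interior L_c = 90 − 27 = 63, R_n = 518.4 kN/bolt. φR_n = 0.75 × (2×199.8 + 6×518.4) = 2632.5 kN.
Block shear: shear path 2×[32+3×90] = 2×302 mm, A_gv = 12080, A_nv = 2×(302 − 3.5×29)×20 = 8020 mm²; tension across gage: (61 − 1×29)×20 = 640 mm². R_n = min(0.6×450×8020, 0.6×345×12080) + 1.0×450×640 = min(2165.4, 2500.6) + 288 = 2453.4 kN. φR_n = 0.75 × 2453.4 = 1840.1 kN.
Tension rupture (net): A_n = (187 − 2×29)×20 = 2580 mm² (U = 1.0, A_e = A_n). φR_n = 0.75 × 450 × 2580 = 870.8 kN.
Tension yield (gross): A_g = 187×20 = 3740 mm². φR_n = 0.90 × 345 × 3740 = 1161.3 kN.
Governing: min(2019.5, 2632.5, 1840.1, 870.8, 1161.3) = 870.8 kN → net-section rupture.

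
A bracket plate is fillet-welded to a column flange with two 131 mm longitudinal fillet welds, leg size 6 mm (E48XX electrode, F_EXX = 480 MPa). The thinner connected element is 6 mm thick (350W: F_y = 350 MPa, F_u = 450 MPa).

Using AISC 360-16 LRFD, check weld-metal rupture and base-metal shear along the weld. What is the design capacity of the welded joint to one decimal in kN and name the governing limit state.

240.1 kN (weld metal governs)

Weld metal: throat = 0.707×6 = 4.242 mm, L = 2×131 = 262 mm. φR_n = 0.75 × 0.6 × 480 × 4.242 × 262 = 240.1 kN.
Base metal shear (6 mm plate): yield φR_n = 1.0×0.6×350×6×262 = 330.1 kN; rupture φR_n = 0.75×0.6×450×6×262 = 318.3 kN; take 318.3 kN (rupture).
Governing: min(240.1, 318.3) = 240.1 kN → weld metal.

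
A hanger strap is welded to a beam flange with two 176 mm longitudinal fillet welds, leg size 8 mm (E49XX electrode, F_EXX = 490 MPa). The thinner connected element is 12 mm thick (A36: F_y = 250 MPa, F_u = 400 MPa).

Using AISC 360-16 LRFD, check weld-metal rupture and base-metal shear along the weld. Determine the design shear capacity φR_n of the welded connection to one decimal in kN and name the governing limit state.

439.0 kN (weld metal governs)

Weld metal: throat = 0.707×8 = 5.656 mm, L = 2×176 = 352 mm. φR_n = 0.75 × 0.6 × 490 × 5.656 × 352 = 439.0 kN.
Base metal shear (12 mm plate): yield φR_n = 1.0×0.6×250×12×352 = 633.6 kN; rupture φR_n = 0.75×0.6×400×12×352 = 760.3 kN; take 633.6 kN (yield).
Governing: min(439.0, 633.6) = 439.0 kN → weld metal.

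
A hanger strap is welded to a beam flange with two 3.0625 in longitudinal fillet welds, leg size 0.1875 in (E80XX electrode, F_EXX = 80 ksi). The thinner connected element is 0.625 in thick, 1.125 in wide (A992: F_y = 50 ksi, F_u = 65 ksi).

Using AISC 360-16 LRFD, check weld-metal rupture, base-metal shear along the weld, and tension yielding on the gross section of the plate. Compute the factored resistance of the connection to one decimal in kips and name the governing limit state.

Weld metal: throat = 0.707×0.1875 = 0.13256 in, L = 2×3.0625 = 6.125 in. φR_n = 0.75 × 0.6 × 80 × 0.13256 × 6.125 = 29.2 kips.
Base metal shear (0.625 in plate): yield φR_n = 1.0×0.6×50×0.625×6.125 = 114.8 kips; rupture φR_n = 0.75×0.6×65×0.625×6.125 = 112.0 kips; take 112.0 kips (rupture).
Tension yield (gross): A_g = 1.125×0.625 = 0.70313 in². φR_n = 0.90 × 50 × 0.70313 = 31.6 kips.
Governing: min(29.2, 112.0, 31.6) = 29.2 kips → weld metal.

29.2 kips (weld metal governs)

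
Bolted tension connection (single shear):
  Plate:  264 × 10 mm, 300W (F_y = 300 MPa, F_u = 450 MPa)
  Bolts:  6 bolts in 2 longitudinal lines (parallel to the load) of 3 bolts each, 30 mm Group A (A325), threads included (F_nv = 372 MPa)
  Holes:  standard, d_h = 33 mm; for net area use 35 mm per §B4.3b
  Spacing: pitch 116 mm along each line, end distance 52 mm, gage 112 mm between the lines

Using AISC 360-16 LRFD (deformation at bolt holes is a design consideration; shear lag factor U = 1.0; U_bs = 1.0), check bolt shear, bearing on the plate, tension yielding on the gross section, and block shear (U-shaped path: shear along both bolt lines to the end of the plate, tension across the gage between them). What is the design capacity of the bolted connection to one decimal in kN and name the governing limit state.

712.8 kN (gross-section yield governs)

Bolt shear: A_b = π(30)²/4 = 706.86 mm². φR_n = 0.75 × 372 × 706.86 × 6 × 1 = 1183.3 kN.
Bearing (10 mm plate, F_u = 450 MPa): end bolts L_c = 52 − 33/2 = 35.5, R_n = min(1.2×35.5×10×450, 2.4×30×10×450) = 191.7 kN/bolt; interior L_c = 116 − 33 = 83, R_n = 324 kN/bolt. φR_n = 0.75 × (2×191.7 + 4×324) = 1259.6 kN.
Tension yield (gross): A_g = 264×10 = 2640 mm². φR_n = 0.90 × 300 × 2640 = 712.8 kN.
Block shear: shear path 2×[52+2×116] = 2×284 mm, A_gv = 5680, A_nv = 2×(284 − 2.5×35)×10 = 3930 mm²; tension across gage: (112 − 1×35)×10 = 770 mm². R_n = min(0.6×450×3930, 0.6×300×5680) + 1.0×450×770 = min(1061.1, 1022.4) + 346.5 = 1368.9 kN. φR_n = 0.75 × 1368.9 = 1026.7 kN.
Governing: min(1183.3, 1259.6, 712.8, 1026.7) = 712.8 kN → gross-section yield.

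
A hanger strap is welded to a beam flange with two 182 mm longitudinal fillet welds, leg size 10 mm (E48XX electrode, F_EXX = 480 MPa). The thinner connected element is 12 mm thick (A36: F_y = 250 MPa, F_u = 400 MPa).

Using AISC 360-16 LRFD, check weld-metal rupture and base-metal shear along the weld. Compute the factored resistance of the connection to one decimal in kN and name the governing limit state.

555.9 kN (weld metal governs)

Weld metal: throat = 0.707×10 = 7.07 mm, L = 2×182 = 364 mm. φR_n = 0.75 × 0.6 × 480 × 7.07 × 364 = 555.9 kN.
Base metal shear (12 mm plate): yield φR_n = 1.0×0.6×250×12×364 = 655.2 kN; rupture φR_n = 0.75×0.6×400×12×364 = 786.2 kN; take 655.2 kN (yield).
Governing: min(555.9, 655.2) = 555.9 kN → weld metal.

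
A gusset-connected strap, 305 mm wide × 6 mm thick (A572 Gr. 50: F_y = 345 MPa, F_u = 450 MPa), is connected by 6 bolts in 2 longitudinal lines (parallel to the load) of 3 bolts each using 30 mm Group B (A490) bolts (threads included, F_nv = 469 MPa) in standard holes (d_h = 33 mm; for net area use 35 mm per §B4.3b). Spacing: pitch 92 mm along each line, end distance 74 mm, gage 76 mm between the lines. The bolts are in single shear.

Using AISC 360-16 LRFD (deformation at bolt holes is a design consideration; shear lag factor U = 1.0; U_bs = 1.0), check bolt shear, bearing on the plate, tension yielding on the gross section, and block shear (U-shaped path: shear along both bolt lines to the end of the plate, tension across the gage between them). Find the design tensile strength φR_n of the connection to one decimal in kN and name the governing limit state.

Bolt shear: A_b = π(30)²/4 = 706.86 mm². φR_n = 0.75 × 469 × 706.86 × 6 × 1 = 1491.8 kN.
Bearing (6 mm plate, F_u = 450 MPa): end bolts L_c = 74 − 33/2 = 57.5, R_n = min(1.2×57.5×6×450, 2.4×30×6×450) = 186.3 kN/bolt; interior L_c = 92 − 33 = 59, R_n = 191.16 kN/bolt. φR_n = 0.75 × (2×186.3 + 4×191.16) = 852.9 kN.
Tension yield (gross): A_g = 305×6 = 1830 mm². φR_n = 0.90 × 345 × 1830 = 568.2 kN.
Block shear: shear path 2×[74+2×92] = 2×258 mm, A_gv = 3096, A_nv = 2×(258 − 2.5×35)×6 = 2046 mm²; tension across gage: (76 − 1×35)×6 = 246 mm². R_n = min(0.6×450×2046, 0.6×345×3096) + 1.0×450×246 = min(552.42, 640.87) + 110.7 = 663.12 kN. φR_n = 0.75 × 663.12 = 497.3 kN.
Governing: min(1491.8, 852.9, 568.2, 497.3) = 497.3 kN → block shear.

497.3 kN (block shear governs)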